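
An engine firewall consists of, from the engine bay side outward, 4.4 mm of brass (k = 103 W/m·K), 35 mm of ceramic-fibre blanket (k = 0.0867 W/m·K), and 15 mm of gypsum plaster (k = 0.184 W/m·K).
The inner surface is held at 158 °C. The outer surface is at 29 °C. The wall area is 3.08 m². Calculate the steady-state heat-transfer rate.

Q ≈ 819 W

Series thermal resistances:
R_brass = L/(kA) = 0.0044/(103×3.08) = 1.387×10^-5 K/W
R_ceramic-fibre blanket = L/(kA) = 0.035/(0.0867×3.08) = 0.1311 K/W
R_gypsum plaster = L/(kA) = 0.015/(0.184×3.08) = 0.02647 K/W
R_total = 0.1576 K/W
Q = ΔT / R_total = 129 / 0.1576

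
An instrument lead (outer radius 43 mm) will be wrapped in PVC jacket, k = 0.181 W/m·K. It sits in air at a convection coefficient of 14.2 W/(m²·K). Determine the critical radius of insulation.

r_cr ≈ 12.7 mm

For a cylinder r_cr = k/h = 0.181/14.2
r_cr = 12.7 mm; since the bare radius (43 mm) is above r_cr, any added insulation will reduce heat loss.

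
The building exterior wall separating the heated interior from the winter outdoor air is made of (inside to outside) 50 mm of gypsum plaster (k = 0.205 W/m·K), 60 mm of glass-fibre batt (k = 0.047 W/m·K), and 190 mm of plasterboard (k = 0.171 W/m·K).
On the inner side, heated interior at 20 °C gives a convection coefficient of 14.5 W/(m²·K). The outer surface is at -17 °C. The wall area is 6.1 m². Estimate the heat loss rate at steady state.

Q ≈ 83.6 W

Model the wall as resistances in series:
R_inner film = 1/(h_i·A) = 1/(14.5×6.1) = 0.01131 K/W
R_gypsum plaster = L/(kA) = 0.05/(0.205×6.1) = 0.03998 K/W
R_glass-fibre batt = L/(kA) = 0.06/(0.047×6.1) = 0.2093 K/W
R_plasterboard = L/(kA) = 0.19/(0.171×6.1) = 0.1821 K/W
R_total = 0.4427 K/W
Q = ΔT / R_total = 37 / 0.4427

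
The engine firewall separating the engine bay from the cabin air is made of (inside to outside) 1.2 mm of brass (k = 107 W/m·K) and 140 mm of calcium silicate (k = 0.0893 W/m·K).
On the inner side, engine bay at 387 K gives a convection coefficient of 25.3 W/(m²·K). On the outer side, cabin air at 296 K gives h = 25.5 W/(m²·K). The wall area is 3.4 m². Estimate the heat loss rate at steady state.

Q ≈ 188 W

Treating each layer as a thermal resistance in series:
R_inner film = 1/(h_i·A) = 1/(25.3×3.4) = 0.01163 K/W
R_brass = L/(kA) = 0.0012/(107×3.4) = 3.299×10^-6 K/W
R_calcium silicate = L/(kA) = 0.14/(0.0893×3.4) = 0.4611 K/W
R_outer film = 1/(h_o·A) = 1/(25.5×3.4) = 0.01153 K/W
R_total = 0.4843 K/W
Q = ΔT / R_total = 91 / 0.4843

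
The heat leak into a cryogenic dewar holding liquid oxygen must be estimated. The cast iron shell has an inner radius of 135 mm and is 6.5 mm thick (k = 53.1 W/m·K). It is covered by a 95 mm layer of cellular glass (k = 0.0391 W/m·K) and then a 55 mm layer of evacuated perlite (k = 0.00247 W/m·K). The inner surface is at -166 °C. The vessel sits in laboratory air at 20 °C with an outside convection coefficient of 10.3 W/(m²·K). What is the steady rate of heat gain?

Each spherical layer contributes R = (1/r_i − 1/r_o)/(4πk):
R_cast iron shell = (1/0.135 − 1/0.1415)/(4π×53.1) = 5.099×10^-4 K/W
R_cellular glass = (1/0.1415 − 1/0.2365)/(4π×0.0391) = 5.778 K/W
R_evacuated perlite = (1/0.2365 − 1/0.2915)/(4π×0.00247) = 25.7 K/W
R_outer film = 1/(h·4πr_o²) = 1/(10.3×4π×0.2915²) = 0.09092 K/W
R_total = 31.57 K/W
Q = ΔT/R_total = 186/31.57

Q ≈ 5.89 W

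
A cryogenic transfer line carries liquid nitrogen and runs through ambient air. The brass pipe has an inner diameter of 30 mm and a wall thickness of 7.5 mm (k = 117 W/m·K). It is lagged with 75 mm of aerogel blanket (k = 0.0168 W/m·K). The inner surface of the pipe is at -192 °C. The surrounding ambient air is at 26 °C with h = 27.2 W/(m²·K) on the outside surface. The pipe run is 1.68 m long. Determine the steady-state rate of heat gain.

Per-layer cylindrical resistances, series-summed:
R_brass pipe wall = ln(22.5/15)/(2π×117×1.68) = 3.283×10^-4 K/W
R_aerogel blanket = ln(97.5/22.5)/(2π×0.0168×1.68) = 8.269 K/W
R_outer film = 1/(h_o·2πr_oL) = 1/(27.2×2π×0.0975×1.68) = 0.03572 K/W
R_total = 8.305 K/W
Q = ΔT/R_total = 218/8.305

Q ≈ 26.3 W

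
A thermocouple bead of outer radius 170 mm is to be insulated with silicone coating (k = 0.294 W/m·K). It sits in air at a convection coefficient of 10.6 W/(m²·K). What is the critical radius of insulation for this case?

r_cr ≈ 55.5 mm

For a sphere r_cr = 2k/h = 2×0.294/10.6
r_cr = 55.5 mm; since the bare radius (170 mm) is above r_cr, any added insulation will reduce heat loss.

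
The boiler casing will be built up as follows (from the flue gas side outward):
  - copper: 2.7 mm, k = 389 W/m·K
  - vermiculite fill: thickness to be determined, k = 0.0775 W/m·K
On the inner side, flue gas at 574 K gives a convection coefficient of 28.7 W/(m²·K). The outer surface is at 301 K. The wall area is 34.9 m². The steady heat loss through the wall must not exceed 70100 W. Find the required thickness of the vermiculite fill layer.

Model the wall as resistances in series:
R_inner film = 1/(h_i·A) = 1/(28.7×34.9) = 9.984×10^-4 K/W
R_copper = L/(kA) = 0.0027/(389×34.9) = 1.989×10^-7 K/W
Sum of the known resistances R_other = 9.986×10^-4 K/W
Required total resistance R_tot = ΔT/Q_allow = 273/70100 = 0.003894 K/W
R_vermiculite fill = R_tot − R_other = 0.002896 K/W
L = R·k·A = 0.002896×0.0775×34.9

L ≈ 7.83 mm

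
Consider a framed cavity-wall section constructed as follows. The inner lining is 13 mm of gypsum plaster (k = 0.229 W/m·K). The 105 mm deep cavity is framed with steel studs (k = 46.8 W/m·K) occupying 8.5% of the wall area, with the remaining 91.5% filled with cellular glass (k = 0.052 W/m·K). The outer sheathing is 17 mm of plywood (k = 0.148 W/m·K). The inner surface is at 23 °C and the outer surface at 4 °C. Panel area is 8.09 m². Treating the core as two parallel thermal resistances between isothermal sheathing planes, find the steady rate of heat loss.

Q ≈ 777 W

Sheathing layers in series; stud and cavity paths in parallel between them.
R_inner = 0.013/(0.229×8.09) = 0.007017 K/W
R_stud  = 0.105/(46.8×0.085×8.09) = 0.003263 K/W
R_cav   = 0.105/(0.052×0.915×8.09) = 0.2728 K/W
1/R_core = 1/R_stud + 1/R_cav → R_core = 0.003224 K/W
R_outer = 0.017/(0.148×8.09) = 0.0142 K/W
R_total = 0.02444 K/W
Q = ΔT/R_total = 19/0.02444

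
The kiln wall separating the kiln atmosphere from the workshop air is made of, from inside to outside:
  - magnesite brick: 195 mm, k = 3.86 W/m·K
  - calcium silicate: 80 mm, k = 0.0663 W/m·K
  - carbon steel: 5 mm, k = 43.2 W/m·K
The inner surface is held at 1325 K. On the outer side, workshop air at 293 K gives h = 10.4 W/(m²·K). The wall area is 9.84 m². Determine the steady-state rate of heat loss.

Thermal resistances in series:
R_magnesite brick = L/(kA) = 0.195/(3.86×9.84) = 0.005134 K/W
R_calcium silicate = L/(kA) = 0.08/(0.0663×9.84) = 0.1226 K/W
R_carbon steel = L/(kA) = 0.005/(43.2×9.84) = 1.176×10^-5 K/W
R_outer film = 1/(h_o·A) = 1/(10.4×9.84) = 0.009772 K/W
R_total = 0.1375 K/W
Q = ΔT / R_total = 1032 / 0.1375

Q ≈ 7500 W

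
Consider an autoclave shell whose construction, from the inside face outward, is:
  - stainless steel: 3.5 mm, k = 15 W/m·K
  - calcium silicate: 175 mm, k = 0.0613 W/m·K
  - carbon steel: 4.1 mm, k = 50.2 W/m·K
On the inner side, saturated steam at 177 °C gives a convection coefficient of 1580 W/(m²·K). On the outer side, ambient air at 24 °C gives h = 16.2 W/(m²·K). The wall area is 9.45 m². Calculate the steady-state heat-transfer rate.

Q ≈ 496 W

Treating each layer as a thermal resistance in series:
R_inner film = 1/(h_i·A) = 1/(1580×9.45) = 6.697×10^-5 K/W
R_stainless steel = L/(kA) = 0.0035/(15×9.45) = 2.469×10^-5 K/W
R_calcium silicate = L/(kA) = 0.175/(0.0613×9.45) = 0.3021 K/W
R_carbon steel = L/(kA) = 0.0041/(50.2×9.45) = 8.643×10^-6 K/W
R_outer film = 1/(h_o·A) = 1/(16.2×9.45) = 0.006532 K/W
R_total = 0.3087 K/W
Q = ΔT / R_total = 153 / 0.3087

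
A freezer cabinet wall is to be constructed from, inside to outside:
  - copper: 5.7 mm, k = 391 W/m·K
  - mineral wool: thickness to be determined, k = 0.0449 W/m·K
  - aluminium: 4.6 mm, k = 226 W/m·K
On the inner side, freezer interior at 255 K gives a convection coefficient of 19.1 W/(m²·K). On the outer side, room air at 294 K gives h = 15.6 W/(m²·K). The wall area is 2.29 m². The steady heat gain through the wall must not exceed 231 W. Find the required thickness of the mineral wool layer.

Thermal resistances in series:
R_inner film = 1/(h_i·A) = 1/(19.1×2.29) = 0.02286 K/W
R_copper = L/(kA) = 0.0057/(391×2.29) = 6.366×10^-6 K/W
R_aluminium = L/(kA) = 0.0046/(226×2.29) = 8.888×10^-6 K/W
R_outer film = 1/(h_o·A) = 1/(15.6×2.29) = 0.02799 K/W
Sum of the known resistances R_other = 0.05087 K/W
Required total resistance R_tot = ΔT/Q_allow = 39/231 = 0.1688 K/W
R_mineral wool = R_tot − R_other = 0.118 K/W
L = R·k·A = 0.118×0.0449×2.29

L ≈ 12.1 mm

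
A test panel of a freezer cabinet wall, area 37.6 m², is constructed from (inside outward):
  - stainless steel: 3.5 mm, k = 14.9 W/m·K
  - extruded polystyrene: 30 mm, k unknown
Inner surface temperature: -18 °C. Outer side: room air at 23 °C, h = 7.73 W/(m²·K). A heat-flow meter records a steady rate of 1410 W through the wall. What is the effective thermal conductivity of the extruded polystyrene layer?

Thermal resistances in series:
R_stainless steel = L/(kA) = 0.0035/(14.9×37.6) = 6.247×10^-6 K/W
R_outer film = 1/(h_o·A) = 1/(7.73×37.6) = 0.003441 K/W
Sum of known resistances R_other = 0.003447 K/W
Total R = ΔT/Q = 41/1410 = 0.02908 K/W
R_extruded polystyrene = R_total − R_other = 0.02563 K/W
k = L/(R·A) = 0.03/(0.02563×37.6)

k ≈ 0.0311 W/(m·K)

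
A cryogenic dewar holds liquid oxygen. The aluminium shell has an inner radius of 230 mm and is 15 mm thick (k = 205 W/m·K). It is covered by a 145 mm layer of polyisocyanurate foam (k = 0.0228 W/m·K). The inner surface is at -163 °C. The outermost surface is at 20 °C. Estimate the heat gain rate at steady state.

Q ≈ 34.6 W

Each spherical layer contributes R = (1/r_i − 1/r_o)/(4πk):
R_aluminium shell = (1/0.23 − 1/0.245)/(4π×205) = 1.033×10^-4 K/W
R_polyisocyanurate foam = (1/0.245 − 1/0.39)/(4π×0.0228) = 5.297 K/W
R_total = 5.297 K/W
Q = ΔT/R_total = 183/5.297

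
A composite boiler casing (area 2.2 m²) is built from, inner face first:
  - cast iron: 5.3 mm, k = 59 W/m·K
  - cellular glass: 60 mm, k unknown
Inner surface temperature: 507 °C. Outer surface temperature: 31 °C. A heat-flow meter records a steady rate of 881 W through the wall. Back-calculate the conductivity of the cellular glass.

k ≈ 0.0505 W/(m·K)

Series thermal resistances:
R_cast iron = L/(kA) = 0.0053/(59×2.2) = 4.083×10^-5 K/W
Sum of known resistances R_other = 4.083×10^-5 K/W
Total R = ΔT/Q = 476/881 = 0.5403 K/W
R_cellular glass = R_total − R_other = 0.5403 K/W
k = L/(R·A) = 0.06/(0.5403×2.2)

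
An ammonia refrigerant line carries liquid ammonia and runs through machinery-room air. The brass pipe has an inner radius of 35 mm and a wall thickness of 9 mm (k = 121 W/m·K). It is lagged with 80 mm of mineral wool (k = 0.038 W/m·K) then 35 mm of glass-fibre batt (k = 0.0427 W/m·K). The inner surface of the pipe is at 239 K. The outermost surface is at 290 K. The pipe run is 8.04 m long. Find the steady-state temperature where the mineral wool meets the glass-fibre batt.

Cylindrical conduction, so R = ln(r₂/r₁)/(2πkL) per layer, in series:
R_brass pipe wall = ln(44/35)/(2π×121×8.04) = 3.744×10^-5 K/W
R_mineral wool = ln(124/44)/(2π×0.038×8.04) = 0.5397 K/W
R_glass-fibre batt = ln(159/124)/(2π×0.0427×8.04) = 0.1153 K/W
R_total = 0.655 K/W
Q = ΔT/R_total = 51/0.655
Q = 77.9 W
T_interface = T_inner + Q·ΣR(inner→interface) = 239 + 77.9×0.5398

T ≈ 281 K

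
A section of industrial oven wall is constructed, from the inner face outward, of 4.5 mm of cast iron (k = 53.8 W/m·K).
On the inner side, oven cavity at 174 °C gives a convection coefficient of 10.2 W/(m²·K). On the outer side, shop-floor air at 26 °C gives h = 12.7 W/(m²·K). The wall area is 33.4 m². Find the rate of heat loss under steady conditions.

Q ≈ 27900 W

Model the wall as resistances in series:
R_inner film = 1/(h_i·A) = 1/(10.2×33.4) = 0.002935 K/W
R_cast iron = L/(kA) = 0.0045/(53.8×33.4) = 2.504×10^-6 K/W
R_outer film = 1/(h_o·A) = 1/(12.7×33.4) = 0.002357 K/W
R_total = 0.005295 K/W
Q = ΔT / R_total = 148 / 0.005295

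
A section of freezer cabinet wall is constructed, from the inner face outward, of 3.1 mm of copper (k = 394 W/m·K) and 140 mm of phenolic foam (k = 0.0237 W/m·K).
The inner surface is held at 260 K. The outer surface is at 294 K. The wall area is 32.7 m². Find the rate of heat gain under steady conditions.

Treating each layer as a thermal resistance in series:
R_copper = L/(kA) = 0.0031/(394×32.7) = 2.406×10^-7 K/W
R_phenolic foam = L/(kA) = 0.14/(0.0237×32.7) = 0.1806 K/W
R_total = 0.1806 K/W
Q = ΔT / R_total = 34 / 0.1806

Q ≈ 188 W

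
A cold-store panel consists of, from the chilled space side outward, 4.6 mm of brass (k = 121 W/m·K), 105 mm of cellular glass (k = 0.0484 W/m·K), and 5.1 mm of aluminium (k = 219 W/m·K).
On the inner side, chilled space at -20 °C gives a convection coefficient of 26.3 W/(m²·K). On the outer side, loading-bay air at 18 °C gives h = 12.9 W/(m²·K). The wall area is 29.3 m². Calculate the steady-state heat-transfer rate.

Q ≈ 487 W

Treating each layer as a thermal resistance in series:
R_inner film = 1/(h_i·A) = 1/(26.3×29.3) = 0.001298 K/W
R_brass = L/(kA) = 0.0046/(121×29.3) = 1.297×10^-6 K/W
R_cellular glass = L/(kA) = 0.105/(0.0484×29.3) = 0.07404 K/W
R_aluminium = L/(kA) = 0.0051/(219×29.3) = 7.948×10^-7 K/W
R_outer film = 1/(h_o·A) = 1/(12.9×29.3) = 0.002646 K/W
R_total = 0.07799 K/W
Q = ΔT / R_total = 38 / 0.07799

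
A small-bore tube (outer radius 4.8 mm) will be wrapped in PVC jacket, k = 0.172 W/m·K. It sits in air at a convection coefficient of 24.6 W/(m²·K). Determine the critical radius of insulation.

For a cylinder r_cr = k/h = 0.172/24.6
r_cr = 6.99 mm; since the bare radius (4.8 mm) is below r_cr, adding a thin layer of insulation will *increase* heat loss.

r_cr ≈ 6.99 mm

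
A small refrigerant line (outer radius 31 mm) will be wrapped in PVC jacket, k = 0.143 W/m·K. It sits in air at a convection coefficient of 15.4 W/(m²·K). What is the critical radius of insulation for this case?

r_cr ≈ 9.29 mm

For a cylinder r_cr = k/h = 0.143/15.4
r_cr = 9.29 mm; since the bare radius (31 mm) is above r_cr, any added insulation will reduce heat loss.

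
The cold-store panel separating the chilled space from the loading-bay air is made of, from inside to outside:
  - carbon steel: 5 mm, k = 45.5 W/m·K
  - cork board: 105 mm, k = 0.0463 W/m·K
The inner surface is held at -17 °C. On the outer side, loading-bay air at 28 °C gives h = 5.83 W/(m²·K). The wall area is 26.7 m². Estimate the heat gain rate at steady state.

Model the wall as resistances in series:
R_carbon steel = L/(kA) = 0.005/(45.5×26.7) = 4.116×10^-6 K/W
R_cork board = L/(kA) = 0.105/(0.0463×26.7) = 0.08494 K/W
R_outer film = 1/(h_o·A) = 1/(5.83×26.7) = 0.006424 K/W
R_total = 0.09137 K/W
Q = ΔT / R_total = 45 / 0.09137

Q ≈ 493 W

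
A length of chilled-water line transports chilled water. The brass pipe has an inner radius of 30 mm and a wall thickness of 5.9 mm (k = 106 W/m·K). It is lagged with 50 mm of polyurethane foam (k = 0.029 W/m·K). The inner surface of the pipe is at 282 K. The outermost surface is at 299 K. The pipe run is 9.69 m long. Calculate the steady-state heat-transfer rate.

Q ≈ 34.4 W

Per-layer cylindrical resistances, series-summed:
R_brass pipe wall = ln(35.9/30)/(2π×106×9.69) = 2.782×10^-5 K/W
R_polyurethane foam = ln(85.9/35.9)/(2π×0.029×9.69) = 0.4941 K/W
R_total = 0.4942 K/W
Q = ΔT/R_total = 17/0.4942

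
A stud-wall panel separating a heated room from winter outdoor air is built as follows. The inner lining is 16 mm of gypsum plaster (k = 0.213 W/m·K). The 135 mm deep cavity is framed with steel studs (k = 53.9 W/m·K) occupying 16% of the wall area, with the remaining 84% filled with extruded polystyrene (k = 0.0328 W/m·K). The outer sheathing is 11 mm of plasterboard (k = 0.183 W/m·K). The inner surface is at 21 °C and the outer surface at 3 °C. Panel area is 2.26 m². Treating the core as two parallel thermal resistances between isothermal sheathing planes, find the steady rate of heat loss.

Q ≈ 270 W

Sheathing layers in series; stud and cavity paths in parallel between them.
R_inner = 0.016/(0.213×2.26) = 0.03324 K/W
R_stud  = 0.135/(53.9×0.16×2.26) = 0.006927 K/W
R_cav   = 0.135/(0.0328×0.84×2.26) = 2.168 K/W
1/R_core = 1/R_stud + 1/R_cav → R_core = 0.006904 K/W
R_outer = 0.011/(0.183×2.26) = 0.0266 K/W
R_total = 0.06674 K/W
Q = ΔT/R_total = 18/0.06674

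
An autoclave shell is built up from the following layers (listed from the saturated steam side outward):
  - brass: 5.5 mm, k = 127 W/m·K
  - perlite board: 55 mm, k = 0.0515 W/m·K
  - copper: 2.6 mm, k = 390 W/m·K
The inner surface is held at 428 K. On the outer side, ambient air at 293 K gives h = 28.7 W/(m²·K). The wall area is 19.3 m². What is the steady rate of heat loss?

Q ≈ 2360 W

Using the resistance-network approach (series):
R_brass = L/(kA) = 0.0055/(127×19.3) = 2.244×10^-6 K/W
R_perlite board = L/(kA) = 0.055/(0.0515×19.3) = 0.05533 K/W
R_copper = L/(kA) = 0.0026/(390×19.3) = 3.454×10^-7 K/W
R_outer film = 1/(h_o·A) = 1/(28.7×19.3) = 0.001805 K/W
R_total = 0.05714 K/W
Q = ΔT / R_total = 135 / 0.05714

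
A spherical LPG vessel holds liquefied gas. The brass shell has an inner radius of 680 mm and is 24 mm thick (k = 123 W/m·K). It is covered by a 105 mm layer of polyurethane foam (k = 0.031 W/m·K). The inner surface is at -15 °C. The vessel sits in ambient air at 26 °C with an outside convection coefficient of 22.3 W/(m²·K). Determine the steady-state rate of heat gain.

Q ≈ 85.6 W

For a spherical shell R = (1/r₁ − 1/r₂)/(4πk); film R = 1/(h·4πr²). In series:
R_brass shell = (1/0.68 − 1/0.704)/(4π×123) = 3.244×10^-5 K/W
R_polyurethane foam = (1/0.704 − 1/0.809)/(4π×0.031) = 0.4733 K/W
R_outer film = 1/(h·4πr_o²) = 1/(22.3×4π×0.809²) = 0.005452 K/W
R_total = 0.4787 K/W
Q = ΔT/R_total = 41/0.4787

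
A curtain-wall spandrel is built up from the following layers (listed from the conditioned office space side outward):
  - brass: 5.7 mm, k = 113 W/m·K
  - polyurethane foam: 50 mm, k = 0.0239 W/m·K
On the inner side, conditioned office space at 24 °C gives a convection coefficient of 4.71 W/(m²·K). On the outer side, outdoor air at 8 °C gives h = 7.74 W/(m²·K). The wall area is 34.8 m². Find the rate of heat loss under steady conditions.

Q ≈ 229 W

Using the resistance-network approach (series):
R_inner film = 1/(h_i·A) = 1/(4.71×34.8) = 0.006101 K/W
R_brass = L/(kA) = 0.0057/(113×34.8) = 1.449×10^-6 K/W
R_polyurethane foam = L/(kA) = 0.05/(0.0239×34.8) = 0.06012 K/W
R_outer film = 1/(h_o·A) = 1/(7.74×34.8) = 0.003713 K/W
R_total = 0.06993 K/W
Q = ΔT / R_total = 16 / 0.06993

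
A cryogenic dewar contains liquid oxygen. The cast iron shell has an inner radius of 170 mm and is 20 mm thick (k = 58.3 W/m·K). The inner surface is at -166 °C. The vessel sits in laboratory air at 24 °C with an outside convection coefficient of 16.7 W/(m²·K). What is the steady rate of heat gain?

Q ≈ 1430 W

Radial (spherical) resistances in series:
R_cast iron shell = (1/0.17 − 1/0.19)/(4π×58.3) = 8.452×10^-4 K/W
R_outer film = 1/(h·4πr_o²) = 1/(16.7×4π×0.19²) = 0.132 K/W
R_total = 0.1328 K/W
Q = ΔT/R_total = 190/0.1328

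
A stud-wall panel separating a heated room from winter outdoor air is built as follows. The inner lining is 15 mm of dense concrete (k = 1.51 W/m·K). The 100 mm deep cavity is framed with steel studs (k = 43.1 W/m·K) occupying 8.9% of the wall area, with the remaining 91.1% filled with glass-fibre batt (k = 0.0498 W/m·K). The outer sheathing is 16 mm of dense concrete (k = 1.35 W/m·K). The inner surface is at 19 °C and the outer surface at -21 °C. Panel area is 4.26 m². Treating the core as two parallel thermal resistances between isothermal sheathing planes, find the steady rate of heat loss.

Sheathing layers in series; stud and cavity paths in parallel between them.
R_inner = 0.015/(1.51×4.26) = 0.002332 K/W
R_stud  = 0.1/(43.1×0.089×4.26) = 0.00612 K/W
R_cav   = 0.1/(0.0498×0.911×4.26) = 0.5174 K/W
1/R_core = 1/R_stud + 1/R_cav → R_core = 0.006048 K/W
R_outer = 0.016/(1.35×4.26) = 0.002782 K/W
R_total = 0.01116 K/W
Q = ΔT/R_total = 40/0.01116

Q ≈ 3580 W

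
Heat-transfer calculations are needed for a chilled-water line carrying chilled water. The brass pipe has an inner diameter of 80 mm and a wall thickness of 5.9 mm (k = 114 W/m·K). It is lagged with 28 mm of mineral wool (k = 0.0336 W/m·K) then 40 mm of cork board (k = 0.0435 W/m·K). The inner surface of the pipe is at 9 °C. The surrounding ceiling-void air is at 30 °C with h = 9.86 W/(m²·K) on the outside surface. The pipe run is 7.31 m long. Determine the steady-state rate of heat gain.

Q ≈ 38.6 W

Cylindrical conduction, so R = ln(r₂/r₁)/(2πkL) per layer, in series:
R_brass pipe wall = ln(45.9/40)/(2π×114×7.31) = 2.628×10^-5 K/W
R_mineral wool = ln(73.9/45.9)/(2π×0.0336×7.31) = 0.3086 K/W
R_cork board = ln(113.9/73.9)/(2π×0.0435×7.31) = 0.2165 K/W
R_outer film = 1/(h_o·2πr_oL) = 1/(9.86×2π×0.1139×7.31) = 0.01939 K/W
R_total = 0.5445 K/W
Q = ΔT/R_total = 21/0.5445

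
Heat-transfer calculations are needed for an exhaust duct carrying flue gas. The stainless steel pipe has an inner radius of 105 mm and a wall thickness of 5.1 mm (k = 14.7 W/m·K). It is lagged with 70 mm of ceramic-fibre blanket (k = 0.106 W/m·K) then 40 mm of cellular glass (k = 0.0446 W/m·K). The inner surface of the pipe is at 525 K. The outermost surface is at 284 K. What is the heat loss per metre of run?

Treating each annulus and film as a series resistance:
R_stainless steel pipe wall = ln(110.1/105)/(2π×14.7×1) = 5.135×10^-4 K/W
R_ceramic-fibre blanket = ln(180.1/110.1)/(2π×0.106×1) = 0.7389 K/W
R_cellular glass = ln(220.1/180.1)/(2π×0.0446×1) = 0.7157 K/W
R_total = 1.455 K/W
Q = ΔT/R_total = 241/1.455

q′ ≈ 166 W/m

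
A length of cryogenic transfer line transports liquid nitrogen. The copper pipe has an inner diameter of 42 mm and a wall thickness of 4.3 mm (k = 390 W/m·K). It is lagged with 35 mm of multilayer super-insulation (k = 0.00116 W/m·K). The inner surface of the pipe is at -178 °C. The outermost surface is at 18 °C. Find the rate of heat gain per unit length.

Radial resistances (cylindrical: R_cond = ln(r_o/r_i)/(2πkL), R_conv = 1/(h·2πrL)):
R_copper pipe wall = ln(25.3/21)/(2π×390×1) = 7.602×10^-5 K/W
R_multilayer super-insulation = ln(60.3/25.3)/(2π×0.00116×1) = 119.2 K/W
R_total = 119.2 K/W
Q = ΔT/R_total = 196/119.2

q′ ≈ 1.64 W/m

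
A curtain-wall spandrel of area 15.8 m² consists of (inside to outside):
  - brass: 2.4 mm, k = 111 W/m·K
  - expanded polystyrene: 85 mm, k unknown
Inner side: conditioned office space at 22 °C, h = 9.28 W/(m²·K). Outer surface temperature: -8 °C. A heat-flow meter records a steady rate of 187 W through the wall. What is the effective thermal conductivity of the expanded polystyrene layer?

Series thermal resistances:
R_inner film = 1/(h_i·A) = 1/(9.28×15.8) = 0.00682 K/W
R_brass = L/(kA) = 0.0024/(111×15.8) = 1.368×10^-6 K/W
Sum of known resistances R_other = 0.006822 K/W
Total R = ΔT/Q = 30/187 = 0.1604 K/W
R_expanded polystyrene = R_total − R_other = 0.1536 K/W
k = L/(R·A) = 0.085/(0.1536×15.8)

k ≈ 0.035 W/(m·K)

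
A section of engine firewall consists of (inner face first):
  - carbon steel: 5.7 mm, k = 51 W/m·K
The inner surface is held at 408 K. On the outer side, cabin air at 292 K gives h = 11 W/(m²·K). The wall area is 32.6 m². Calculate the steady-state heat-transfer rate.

Q ≈ 41500 W

Thermal resistances in series:
R_carbon steel = L/(kA) = 0.0057/(51×32.6) = 3.428×10^-6 K/W
R_outer film = 1/(h_o·A) = 1/(11×32.6) = 0.002789 K/W
R_total = 0.002792 K/W
Q = ΔT / R_total = 116 / 0.002792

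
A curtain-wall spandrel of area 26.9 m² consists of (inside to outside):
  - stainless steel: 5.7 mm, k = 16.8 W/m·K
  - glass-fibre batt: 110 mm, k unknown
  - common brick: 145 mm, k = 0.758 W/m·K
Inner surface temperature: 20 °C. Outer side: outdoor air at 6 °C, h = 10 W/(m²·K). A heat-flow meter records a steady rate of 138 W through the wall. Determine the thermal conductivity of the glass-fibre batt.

k ≈ 0.0451 W/(m·K)

Model the wall as resistances in series:
R_stainless steel = L/(kA) = 0.0057/(16.8×26.9) = 1.261×10^-5 K/W
R_common brick = L/(kA) = 0.145/(0.758×26.9) = 0.007111 K/W
R_outer film = 1/(h_o·A) = 1/(10×26.9) = 0.003717 K/W
Sum of known resistances R_other = 0.01084 K/W
Total R = ΔT/Q = 14/138 = 0.1014 K/W
R_glass-fibre batt = R_total − R_other = 0.09061 K/W
k = L/(R·A) = 0.11/(0.09061×26.9)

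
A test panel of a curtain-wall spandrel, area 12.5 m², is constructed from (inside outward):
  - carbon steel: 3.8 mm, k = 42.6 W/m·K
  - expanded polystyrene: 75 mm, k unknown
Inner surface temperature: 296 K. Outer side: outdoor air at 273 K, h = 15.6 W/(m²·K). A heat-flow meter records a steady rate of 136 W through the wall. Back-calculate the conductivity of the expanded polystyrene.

k ≈ 0.0366 W/(m·K)

Treating each layer as a thermal resistance in series:
R_carbon steel = L/(kA) = 0.0038/(42.6×12.5) = 7.136×10^-6 K/W
R_outer film = 1/(h_o·A) = 1/(15.6×12.5) = 0.005128 K/W
Sum of known resistances R_other = 0.005135 K/W
Total R = ΔT/Q = 23/136 = 0.1691 K/W
R_expanded polystyrene = R_total − R_other = 0.164 K/W
k = L/(R·A) = 0.075/(0.164×12.5)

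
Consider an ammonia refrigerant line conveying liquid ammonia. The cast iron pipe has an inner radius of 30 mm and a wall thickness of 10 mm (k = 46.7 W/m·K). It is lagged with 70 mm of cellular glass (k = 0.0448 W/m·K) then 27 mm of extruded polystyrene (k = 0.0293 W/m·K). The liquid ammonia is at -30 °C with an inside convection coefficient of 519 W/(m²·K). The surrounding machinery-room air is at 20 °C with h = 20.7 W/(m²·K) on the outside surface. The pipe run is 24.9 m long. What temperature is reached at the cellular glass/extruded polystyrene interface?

Per-layer cylindrical resistances, series-summed:
R_inner film = 1/(h_i·2πr₁L) = 1/(519×2π×0.03×24.9) = 4.105×10^-4 K/W
R_cast iron pipe wall = ln(40/30)/(2π×46.7×24.9) = 3.937×10^-5 K/W
R_cellular glass = ln(110/40)/(2π×0.0448×24.9) = 0.1443 K/W
R_extruded polystyrene = ln(137/110)/(2π×0.0293×24.9) = 0.04788 K/W
R_outer film = 1/(h_o·2πr_oL) = 1/(20.7×2π×0.137×24.9) = 0.002254 K/W
R_total = 0.1949 K/W
Q = ΔT/R_total = 50/0.1949
Q = 257 W
T_interface = T_inner + Q·ΣR(inner→interface) = -30 + 257×0.1448

T ≈ 7.14 °C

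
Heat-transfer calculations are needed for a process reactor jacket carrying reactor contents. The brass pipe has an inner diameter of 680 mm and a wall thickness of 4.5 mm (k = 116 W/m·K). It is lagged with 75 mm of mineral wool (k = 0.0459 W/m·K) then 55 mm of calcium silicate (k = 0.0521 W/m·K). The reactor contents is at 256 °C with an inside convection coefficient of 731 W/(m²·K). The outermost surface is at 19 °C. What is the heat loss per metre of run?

Cylindrical conduction, so R = ln(r₂/r₁)/(2πkL) per layer, in series:
R_inner film = 1/(h_i·2πr₁L) = 1/(731×2π×0.34×1) = 6.404×10^-4 K/W
R_brass pipe wall = ln(344.5/340)/(2π×116×1) = 1.804×10^-5 K/W
R_mineral wool = ln(419.5/344.5)/(2π×0.0459×1) = 0.683 K/W
R_calcium silicate = ln(474.5/419.5)/(2π×0.0521×1) = 0.3763 K/W
R_total = 1.06 K/W
Q = ΔT/R_total = 237/1.06

q′ ≈ 224 W/m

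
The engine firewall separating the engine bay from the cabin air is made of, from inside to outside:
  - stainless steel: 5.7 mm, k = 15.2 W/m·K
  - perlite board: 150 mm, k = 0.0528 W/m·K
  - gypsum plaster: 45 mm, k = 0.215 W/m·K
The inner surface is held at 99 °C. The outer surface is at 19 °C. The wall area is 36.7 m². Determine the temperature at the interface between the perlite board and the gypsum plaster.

T ≈ 24.5 °C

Using the resistance-network approach (series):
R_stainless steel = L/(kA) = 0.0057/(15.2×36.7) = 1.022×10^-5 K/W
R_perlite board = L/(kA) = 0.15/(0.0528×36.7) = 0.07741 K/W
R_gypsum plaster = L/(kA) = 0.045/(0.215×36.7) = 0.005703 K/W
R_total = 0.08312 K/W;  Q = ΔT/R_total = 80/0.08312 = 962.4 W
T_interface = T_inner − Q·ΣR(inner→interface) = 99 − 962×0.07742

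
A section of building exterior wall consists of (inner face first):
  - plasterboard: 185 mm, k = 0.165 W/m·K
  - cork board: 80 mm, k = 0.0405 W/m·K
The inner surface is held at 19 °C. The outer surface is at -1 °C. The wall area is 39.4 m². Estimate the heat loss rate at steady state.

Thermal resistances in series:
R_plasterboard = L/(kA) = 0.185/(0.165×39.4) = 0.02846 K/W
R_cork board = L/(kA) = 0.08/(0.0405×39.4) = 0.05013 K/W
R_total = 0.07859 K/W
Q = ΔT / R_total = 20 / 0.07859

Q ≈ 254 W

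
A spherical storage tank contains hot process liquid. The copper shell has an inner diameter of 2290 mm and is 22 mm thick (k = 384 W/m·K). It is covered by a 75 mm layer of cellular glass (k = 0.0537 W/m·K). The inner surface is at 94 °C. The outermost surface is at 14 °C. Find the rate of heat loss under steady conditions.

For a spherical shell R = (1/r₁ − 1/r₂)/(4πk); film R = 1/(h·4πr²). In series:
R_copper shell = (1/1.145 − 1/1.167)/(4π×384) = 3.412×10^-6 K/W
R_cellular glass = (1/1.167 − 1/1.242)/(4π×0.0537) = 0.07668 K/W
R_total = 0.07668 K/W
Q = ΔT/R_total = 80/0.07668

Q ≈ 1040 W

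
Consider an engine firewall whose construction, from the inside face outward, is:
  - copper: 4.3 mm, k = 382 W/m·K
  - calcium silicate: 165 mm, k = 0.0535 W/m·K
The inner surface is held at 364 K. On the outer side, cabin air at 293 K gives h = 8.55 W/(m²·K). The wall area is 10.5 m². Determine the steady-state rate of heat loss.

Q ≈ 233 W

Thermal resistances in series:
R_copper = L/(kA) = 0.0043/(382×10.5) = 1.072×10^-6 K/W
R_calcium silicate = L/(kA) = 0.165/(0.0535×10.5) = 0.2937 K/W
R_outer film = 1/(h_o·A) = 1/(8.55×10.5) = 0.01114 K/W
R_total = 0.3049 K/W
Q = ΔT / R_total = 71 / 0.3049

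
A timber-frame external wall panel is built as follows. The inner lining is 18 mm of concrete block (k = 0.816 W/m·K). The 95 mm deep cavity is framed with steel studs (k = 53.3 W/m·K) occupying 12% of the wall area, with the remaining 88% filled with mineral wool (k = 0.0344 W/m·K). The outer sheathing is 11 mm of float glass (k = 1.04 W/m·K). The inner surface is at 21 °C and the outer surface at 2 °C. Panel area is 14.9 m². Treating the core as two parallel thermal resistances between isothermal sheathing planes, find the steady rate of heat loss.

Q ≈ 5970 W

Sheathing layers in series; stud and cavity paths in parallel between them.
R_inner = 0.018/(0.816×14.9) = 0.00148 K/W
R_stud  = 0.095/(53.3×0.12×14.9) = 9.968×10^-4 K/W
R_cav   = 0.095/(0.0344×0.88×14.9) = 0.2106 K/W
1/R_core = 1/R_stud + 1/R_cav → R_core = 9.922×10^-4 K/W
R_outer = 0.011/(1.04×14.9) = 7.099×10^-4 K/W
R_total = 0.003182 K/W
Q = ΔT/R_total = 19/0.003182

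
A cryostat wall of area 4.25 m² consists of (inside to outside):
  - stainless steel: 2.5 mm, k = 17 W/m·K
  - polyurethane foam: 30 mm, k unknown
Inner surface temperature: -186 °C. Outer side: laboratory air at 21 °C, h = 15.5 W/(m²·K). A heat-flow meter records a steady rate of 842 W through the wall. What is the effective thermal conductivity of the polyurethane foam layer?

Thermal resistances in series:
R_stainless steel = L/(kA) = 0.0025/(17×4.25) = 3.46×10^-5 K/W
R_outer film = 1/(h_o·A) = 1/(15.5×4.25) = 0.01518 K/W
Sum of known resistances R_other = 0.01521 K/W
Total R = ΔT/Q = 207/842 = 0.2458 K/W
R_polyurethane foam = R_total − R_other = 0.2306 K/W
k = L/(R·A) = 0.03/(0.2306×4.25)

k ≈ 0.0306 W/(m·K)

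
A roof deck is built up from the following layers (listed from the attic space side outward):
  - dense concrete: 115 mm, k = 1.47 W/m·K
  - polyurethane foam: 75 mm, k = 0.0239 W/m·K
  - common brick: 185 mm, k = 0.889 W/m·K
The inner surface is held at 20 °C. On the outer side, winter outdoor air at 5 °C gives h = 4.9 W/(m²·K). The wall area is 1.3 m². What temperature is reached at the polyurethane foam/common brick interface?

Model the wall as resistances in series:
R_dense concrete = L/(kA) = 0.115/(1.47×1.3) = 0.06018 K/W
R_polyurethane foam = L/(kA) = 0.075/(0.0239×1.3) = 2.414 K/W
R_common brick = L/(kA) = 0.185/(0.889×1.3) = 0.1601 K/W
R_outer film = 1/(h_o·A) = 1/(4.9×1.3) = 0.157 K/W
R_total = 2.791 K/W;  Q = ΔT/R_total = 15/2.791 = 5.374 W
T_interface = T_inner − Q·ΣR(inner→interface) = 20 − 5.37×2.474

T ≈ 6.7 °C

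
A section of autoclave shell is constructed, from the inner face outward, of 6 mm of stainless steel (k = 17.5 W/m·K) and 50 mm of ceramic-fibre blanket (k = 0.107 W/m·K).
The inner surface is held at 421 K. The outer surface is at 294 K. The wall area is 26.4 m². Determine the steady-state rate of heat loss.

Q ≈ 7170 W

Using the resistance-network approach (series):
R_stainless steel = L/(kA) = 0.006/(17.5×26.4) = 1.299×10^-5 K/W
R_ceramic-fibre blanket = L/(kA) = 0.05/(0.107×26.4) = 0.0177 K/W
R_total = 0.01771 K/W
Q = ΔT / R_total = 127 / 0.01771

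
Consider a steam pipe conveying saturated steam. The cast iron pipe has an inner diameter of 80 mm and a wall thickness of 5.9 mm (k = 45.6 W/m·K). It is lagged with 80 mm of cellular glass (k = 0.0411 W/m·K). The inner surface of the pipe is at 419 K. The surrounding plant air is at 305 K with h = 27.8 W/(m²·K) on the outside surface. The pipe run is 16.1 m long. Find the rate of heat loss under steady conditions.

Q ≈ 464 W

Treating each annulus and film as a series resistance:
R_cast iron pipe wall = ln(45.9/40)/(2π×45.6×16.1) = 2.983×10^-5 K/W
R_cellular glass = ln(125.9/45.9)/(2π×0.0411×16.1) = 0.2427 K/W
R_outer film = 1/(h_o·2πr_oL) = 1/(27.8×2π×0.1259×16.1) = 0.002824 K/W
R_total = 0.2455 K/W
Q = ΔT/R_total = 114/0.2455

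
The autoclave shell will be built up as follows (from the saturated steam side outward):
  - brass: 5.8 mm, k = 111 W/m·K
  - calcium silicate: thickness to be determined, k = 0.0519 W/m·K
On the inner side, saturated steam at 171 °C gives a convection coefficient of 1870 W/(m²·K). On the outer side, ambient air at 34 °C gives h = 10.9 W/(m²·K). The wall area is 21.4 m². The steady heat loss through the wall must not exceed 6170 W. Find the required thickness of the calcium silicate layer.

Series thermal resistances:
R_inner film = 1/(h_i·A) = 1/(1870×21.4) = 2.499×10^-5 K/W
R_brass = L/(kA) = 0.0058/(111×21.4) = 2.442×10^-6 K/W
R_outer film = 1/(h_o·A) = 1/(10.9×21.4) = 0.004287 K/W
Sum of the known resistances R_other = 0.004314 K/W
Required total resistance R_tot = ΔT/Q_allow = 137/6170 = 0.0222 K/W
R_calcium silicate = R_tot − R_other = 0.01789 K/W
L = R·k·A = 0.01789×0.0519×21.4

L ≈ 19.9 mm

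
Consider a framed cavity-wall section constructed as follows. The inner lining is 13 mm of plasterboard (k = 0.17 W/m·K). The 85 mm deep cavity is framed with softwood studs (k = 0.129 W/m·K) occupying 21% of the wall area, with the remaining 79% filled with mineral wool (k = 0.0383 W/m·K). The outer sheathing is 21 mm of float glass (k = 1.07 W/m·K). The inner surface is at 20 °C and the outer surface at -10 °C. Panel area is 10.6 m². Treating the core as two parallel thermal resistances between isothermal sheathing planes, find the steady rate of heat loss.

Sheathing layers in series; stud and cavity paths in parallel between them.
R_inner = 0.013/(0.17×10.6) = 0.007214 K/W
R_stud  = 0.085/(0.129×0.21×10.6) = 0.296 K/W
R_cav   = 0.085/(0.0383×0.79×10.6) = 0.265 K/W
1/R_core = 1/R_stud + 1/R_cav → R_core = 0.1398 K/W
R_outer = 0.021/(1.07×10.6) = 0.001852 K/W
R_total = 0.1489 K/W
Q = ΔT/R_total = 30/0.1489

Q ≈ 201 W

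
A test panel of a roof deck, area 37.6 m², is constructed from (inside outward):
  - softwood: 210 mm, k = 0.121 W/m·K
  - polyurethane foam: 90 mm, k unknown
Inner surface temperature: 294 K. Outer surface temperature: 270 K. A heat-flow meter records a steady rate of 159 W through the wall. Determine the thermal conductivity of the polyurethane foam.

k ≈ 0.0228 W/(m·K)

Using the resistance-network approach (series):
R_softwood = L/(kA) = 0.21/(0.121×37.6) = 0.04616 K/W
Sum of known resistances R_other = 0.04616 K/W
Total R = ΔT/Q = 24/159 = 0.1509 K/W
R_polyurethane foam = R_total − R_other = 0.1048 K/W
k = L/(R·A) = 0.09/(0.1048×37.6)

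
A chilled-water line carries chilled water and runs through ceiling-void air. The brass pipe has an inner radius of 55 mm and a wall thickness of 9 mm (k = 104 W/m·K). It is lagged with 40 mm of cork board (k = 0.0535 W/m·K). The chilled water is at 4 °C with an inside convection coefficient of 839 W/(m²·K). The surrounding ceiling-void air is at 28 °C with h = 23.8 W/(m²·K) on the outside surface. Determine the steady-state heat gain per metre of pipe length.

q′ ≈ 15.9 W/m

Treating each annulus and film as a series resistance:
R_inner film = 1/(h_i·2πr₁L) = 1/(839×2π×0.055×1) = 0.003449 K/W
R_brass pipe wall = ln(64/55)/(2π×104×1) = 2.319×10^-4 K/W
R_cork board = ln(104/64)/(2π×0.0535×1) = 1.444 K/W
R_outer film = 1/(h_o·2πr_oL) = 1/(23.8×2π×0.104×1) = 0.0643 K/W
R_total = 1.512 K/W
Q = ΔT/R_total = 24/1.512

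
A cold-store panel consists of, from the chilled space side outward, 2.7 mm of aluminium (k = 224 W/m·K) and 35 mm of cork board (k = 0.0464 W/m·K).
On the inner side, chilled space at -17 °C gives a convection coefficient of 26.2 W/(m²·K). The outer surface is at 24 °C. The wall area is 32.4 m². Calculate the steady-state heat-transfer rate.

Model the wall as resistances in series:
R_inner film = 1/(h_i·A) = 1/(26.2×32.4) = 0.001178 K/W
R_aluminium = L/(kA) = 0.0027/(224×32.4) = 3.72×10^-7 K/W
R_cork board = L/(kA) = 0.035/(0.0464×32.4) = 0.02328 K/W
R_total = 0.02446 K/W
Q = ΔT / R_total = 41 / 0.02446

Q ≈ 1680 W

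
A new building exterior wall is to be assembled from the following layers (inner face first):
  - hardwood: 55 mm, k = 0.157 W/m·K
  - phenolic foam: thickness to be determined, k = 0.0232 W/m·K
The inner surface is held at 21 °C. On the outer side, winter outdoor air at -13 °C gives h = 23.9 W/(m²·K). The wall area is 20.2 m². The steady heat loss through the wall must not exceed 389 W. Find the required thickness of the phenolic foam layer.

L ≈ 31.9 mm

Using the resistance-network approach (series):
R_hardwood = L/(kA) = 0.055/(0.157×20.2) = 0.01734 K/W
R_outer film = 1/(h_o·A) = 1/(23.9×20.2) = 0.002071 K/W
Sum of the known resistances R_other = 0.01941 K/W
Required total resistance R_tot = ΔT/Q_allow = 34/389 = 0.0874 K/W
R_phenolic foam = R_tot − R_other = 0.06799 K/W
L = R·k·A = 0.06799×0.0232×20.2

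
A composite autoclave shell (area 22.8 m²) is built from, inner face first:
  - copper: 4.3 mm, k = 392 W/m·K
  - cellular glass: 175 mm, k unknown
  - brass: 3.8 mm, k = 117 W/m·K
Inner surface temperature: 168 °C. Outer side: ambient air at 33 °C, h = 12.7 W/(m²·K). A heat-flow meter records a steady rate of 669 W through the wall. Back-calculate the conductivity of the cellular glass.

Model the wall as resistances in series:
R_copper = L/(kA) = 0.0043/(392×22.8) = 4.811×10^-7 K/W
R_brass = L/(kA) = 0.0038/(117×22.8) = 1.425×10^-6 K/W
R_outer film = 1/(h_o·A) = 1/(12.7×22.8) = 0.003454 K/W
Sum of known resistances R_other = 0.003455 K/W
Total R = ΔT/Q = 135/669 = 0.2018 K/W
R_cellular glass = R_total − R_other = 0.1983 K/W
k = L/(R·A) = 0.175/(0.1983×22.8)

k ≈ 0.0387 W/(m·K)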